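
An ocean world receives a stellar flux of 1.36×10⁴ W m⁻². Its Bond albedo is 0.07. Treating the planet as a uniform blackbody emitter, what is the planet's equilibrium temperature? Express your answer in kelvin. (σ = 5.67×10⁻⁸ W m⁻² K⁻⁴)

T_eq ≈ 486 K

Energy balance: absorbed = emitted ⇒ πR²·S(1−A) = 4πR²·σT_eq⁴, so T_eq⁴ = S(1−A)/(4σ).
T_eq = [1.36×10⁴ × 0.93 / (4 × 5.67×10⁻⁸)]^(1/4) = (5.58×10¹⁰)^(1/4) = 486 K.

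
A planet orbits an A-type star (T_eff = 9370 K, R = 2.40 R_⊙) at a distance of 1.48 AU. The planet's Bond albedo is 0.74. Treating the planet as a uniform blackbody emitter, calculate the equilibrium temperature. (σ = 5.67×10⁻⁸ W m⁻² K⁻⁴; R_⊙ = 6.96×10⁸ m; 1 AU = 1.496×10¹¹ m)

R_⋆ = 2.40 × 6.96×10⁸ = 1.67×10⁹ m.
d = 1.48 AU = 2.21×10¹¹ m.
L = 4πR_⋆²σT_⋆⁴ = 4π(1.67×10⁹)² × 5.67×10⁻⁸ × (9370)⁴ = 1.53×10²⁸ W.
S = L/(4πd²) = 2.49×10⁴ W m⁻².
Energy balance: absorbed = emitted ⇒ πR²·S(1−A) = 4πR²·σT_eq⁴, so T_eq⁴ = S(1−A)/(4σ).
T_eq = [2.49×10⁴ × 0.26 / (4 × 5.67×10⁻⁸)]^(1/4) = (2.85×10¹⁰)^(1/4) = 411 K.

T_eq ≈ 411 K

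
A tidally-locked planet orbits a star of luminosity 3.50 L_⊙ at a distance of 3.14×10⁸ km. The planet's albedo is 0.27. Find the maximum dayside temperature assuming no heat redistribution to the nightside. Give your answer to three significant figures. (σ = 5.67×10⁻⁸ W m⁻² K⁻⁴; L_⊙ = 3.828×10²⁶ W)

T_ss ≈ 344 K

d = 3.14×10⁸ km = 3.14×10¹¹ m.
L = 3.50 × 3.828×10²⁶ = 1.34×10²⁷ W.
Flux: S = L/(4πd²) = 1.34×10²⁷/(4π×(3.14×10¹¹)²) = 1080 W m⁻².
With no redistribution each surface element balances locally: S(1−A) = σT⁴.
T = [1080 × 0.73 / 5.67×10⁻⁸]^(1/4) = (1.39×10¹⁰)^(1/4) = 344 K.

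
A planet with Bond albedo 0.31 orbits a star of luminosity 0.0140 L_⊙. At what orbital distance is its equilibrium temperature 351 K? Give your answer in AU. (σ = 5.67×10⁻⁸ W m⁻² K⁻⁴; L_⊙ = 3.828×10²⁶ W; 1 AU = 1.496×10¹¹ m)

L = 0.0140 × 3.828×10²⁶ = 5.36×10²⁴ W.
From T_eq⁴ = L(1−A)/(16πσd²): d = √[L(1−A)/(16πσT_eq⁴)].
d = √[5.36×10²⁴ × 0.69 / (16π × 5.67×10⁻⁸ × (351)⁴)] = 9.25×10⁹ m = 0.0618 AU.

d ≈ 0.0618 AU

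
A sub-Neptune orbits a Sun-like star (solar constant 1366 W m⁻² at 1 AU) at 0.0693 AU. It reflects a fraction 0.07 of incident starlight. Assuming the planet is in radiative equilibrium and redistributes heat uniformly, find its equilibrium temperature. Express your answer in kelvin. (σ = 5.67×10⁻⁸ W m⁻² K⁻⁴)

Flux at 0.0693 AU: S = 1366/0.0693² = 2.84×10⁵ W m⁻².
Energy balance: absorbed = emitted ⇒ πR²·S(1−A) = 4πR²·σT_eq⁴, so T_eq⁴ = S(1−A)/(4σ).
T_eq = [2.84×10⁵ × 0.93 / (4 × 5.67×10⁻⁸)]^(1/4) = (1.17×10¹²)^(1/4) = 1040 K.

T_eq ≈ 1040 K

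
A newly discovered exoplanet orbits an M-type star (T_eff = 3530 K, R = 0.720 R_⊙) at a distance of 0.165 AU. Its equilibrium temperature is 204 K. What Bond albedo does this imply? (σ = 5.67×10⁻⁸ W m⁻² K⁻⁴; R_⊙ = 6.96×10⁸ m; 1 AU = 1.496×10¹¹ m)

A ≈ 0.89

R_⋆ = 0.720 × 6.96×10⁸ = 5.01×10⁸ m.
d = 0.165 AU = 2.47×10¹⁰ m.
L = 4πR_⋆²σT_⋆⁴ = 4π(5.01×10⁸)² × 5.67×10⁻⁸ × (3530)⁴ = 2.78×10²⁵ W.
S = L/(4πd²) = 3630 W m⁻².
From T_eq⁴ = S(1−A)/(4σ): 1−A = 4σT_eq⁴/S.
1−A = 4 × 5.67×10⁻⁸ × (204)⁴ / 3630 = 0.108.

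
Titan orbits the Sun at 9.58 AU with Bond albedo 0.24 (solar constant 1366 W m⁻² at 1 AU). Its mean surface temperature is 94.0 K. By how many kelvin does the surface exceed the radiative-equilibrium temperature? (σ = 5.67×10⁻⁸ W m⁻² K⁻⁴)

S = 1366/9.58² = 14.88 W m⁻².
T_eq = [S(1−A)/(4σ)]^(1/4) = [14.88×0.76/(4×5.67×10⁻⁸)]^(1/4) = 84.0 K.
ΔT = T_surf − T_eq = 94 − 84.0.

ΔT ≈ 10.0 K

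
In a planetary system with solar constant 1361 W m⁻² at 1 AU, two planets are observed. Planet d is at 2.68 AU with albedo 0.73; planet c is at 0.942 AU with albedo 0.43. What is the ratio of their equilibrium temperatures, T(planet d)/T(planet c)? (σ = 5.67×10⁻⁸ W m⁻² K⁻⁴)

T₁/T₂ ≈ 0.492

T_eq = [S₀(1−A)/(4σd²)]^(1/4), so T ∝ (1−A)^(1/4) / √d.
T₁ = [1361×0.27/(4×5.67×10⁻⁸×2.68²)]^(1/4) = 122.55 K.
T₂ = [1361×0.57/(4×5.67×10⁻⁸×0.942²)]^(1/4) = 249.17 K.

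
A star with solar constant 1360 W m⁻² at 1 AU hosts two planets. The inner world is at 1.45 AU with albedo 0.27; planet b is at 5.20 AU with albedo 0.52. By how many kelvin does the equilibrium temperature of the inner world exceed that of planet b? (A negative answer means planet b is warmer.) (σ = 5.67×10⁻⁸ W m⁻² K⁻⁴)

T_eq = [S₀(1−A)/(4σd²)]^(1/4), so T ∝ (1−A)^(1/4) / √d.
T₁ = [1360×0.73/(4×5.67×10⁻⁸×1.45²)]^(1/4) = 213.61 K.
T₂ = [1360×0.48/(4×5.67×10⁻⁸×5.20²)]^(1/4) = 101.57 K.

ΔT ≈ 112.0 K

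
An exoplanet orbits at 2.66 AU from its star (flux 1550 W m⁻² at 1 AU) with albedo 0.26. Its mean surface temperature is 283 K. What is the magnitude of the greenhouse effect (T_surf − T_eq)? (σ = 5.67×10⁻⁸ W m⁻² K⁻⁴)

ΔT ≈ 119.5 K

S = 1550/2.66² = 219.1 W m⁻².
T_eq = [S(1−A)/(4σ)]^(1/4) = [219.1×0.74/(4×5.67×10⁻⁸)]^(1/4) = 163.5 K.
ΔT = T_surf − T_eq = 283 − 163.5.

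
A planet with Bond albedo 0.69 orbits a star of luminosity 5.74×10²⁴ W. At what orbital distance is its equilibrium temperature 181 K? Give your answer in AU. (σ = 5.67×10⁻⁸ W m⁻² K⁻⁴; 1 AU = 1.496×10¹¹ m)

From T_eq⁴ = L(1−A)/(16πσd²): d = √[L(1−A)/(16πσT_eq⁴)].
d = √[5.74×10²⁴ × 0.31 / (16π × 5.67×10⁻⁸ × (181)⁴)] = 2.41×10¹⁰ m = 0.161 AU.

d ≈ 0.161 AU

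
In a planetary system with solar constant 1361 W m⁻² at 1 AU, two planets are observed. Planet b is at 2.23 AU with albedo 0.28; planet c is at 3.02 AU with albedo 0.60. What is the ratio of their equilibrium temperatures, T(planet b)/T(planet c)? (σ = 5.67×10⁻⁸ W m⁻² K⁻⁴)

T₁/T₂ ≈ 1.348

T_eq = [S₀(1−A)/(4σd²)]^(1/4), so T ∝ (1−A)^(1/4) / √d.
T₁ = [1361×0.72/(4×5.67×10⁻⁸×2.23²)]^(1/4) = 171.69 K.
T₂ = [1361×0.40/(4×5.67×10⁻⁸×3.02²)]^(1/4) = 127.37 K.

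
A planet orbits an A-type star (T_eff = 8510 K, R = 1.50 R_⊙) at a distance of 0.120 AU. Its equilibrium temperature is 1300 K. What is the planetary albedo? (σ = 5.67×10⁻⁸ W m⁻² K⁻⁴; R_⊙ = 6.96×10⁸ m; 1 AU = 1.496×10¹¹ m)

R_⋆ = 1.50 × 6.96×10⁸ = 1.04×10⁹ m.
d = 0.120 AU = 1.80×10¹⁰ m.
L = 4πR_⋆²σT_⋆⁴ = 4π(1.04×10⁹)² × 5.67×10⁻⁸ × (8510)⁴ = 4.07×10²⁷ W.
S = L/(4πd²) = 1.01×10⁶ W m⁻².
From T_eq⁴ = S(1−A)/(4σ): 1−A = 4σT_eq⁴/S.
1−A = 4 × 5.67×10⁻⁸ × (1300)⁴ / 1.01×10⁶ = 0.644.

A ≈ 0.36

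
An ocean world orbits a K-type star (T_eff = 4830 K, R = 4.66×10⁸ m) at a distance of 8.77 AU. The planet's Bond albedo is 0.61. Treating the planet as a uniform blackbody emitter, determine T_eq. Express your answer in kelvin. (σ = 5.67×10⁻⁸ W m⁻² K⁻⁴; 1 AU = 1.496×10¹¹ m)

T_eq ≈ 50.9 K

d = 8.77 AU = 1.31×10¹² m.
L = 4πR_⋆²σT_⋆⁴ = 4π(4.66×10⁸)² × 5.67×10⁻⁸ × (4830)⁴ = 8.42×10²⁵ W.
S = L/(4πd²) = 3.89 W m⁻².
Energy balance: absorbed = emitted ⇒ πR²·S(1−A) = 4πR²·σT_eq⁴, so T_eq⁴ = S(1−A)/(4σ).
T_eq = [3.89 × 0.39 / (4 × 5.67×10⁻⁸)]^(1/4) = (6.69×10⁶)^(1/4) = 50.9 K.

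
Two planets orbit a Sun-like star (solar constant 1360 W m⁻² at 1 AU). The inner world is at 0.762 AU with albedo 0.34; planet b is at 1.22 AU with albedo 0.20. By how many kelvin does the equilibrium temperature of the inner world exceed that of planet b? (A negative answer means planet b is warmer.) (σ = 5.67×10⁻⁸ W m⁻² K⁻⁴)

T_eq = [S₀(1−A)/(4σd²)]^(1/4), so T ∝ (1−A)^(1/4) / √d.
T₁ = [1360×0.66/(4×5.67×10⁻⁸×0.762²)]^(1/4) = 287.33 K.
T₂ = [1360×0.80/(4×5.67×10⁻⁸×1.22²)]^(1/4) = 238.27 K.

ΔT ≈ 49.1 K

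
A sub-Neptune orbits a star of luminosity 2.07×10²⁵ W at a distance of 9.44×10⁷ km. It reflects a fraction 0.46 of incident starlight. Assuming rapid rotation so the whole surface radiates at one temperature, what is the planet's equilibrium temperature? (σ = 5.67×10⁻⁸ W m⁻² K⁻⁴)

T_eq ≈ 145 K

d = 9.44×10⁷ km = 9.44×10¹⁰ m.
Flux: S = L/(4πd²) = 2.07×10²⁵/(4π×(9.44×10¹⁰)²) = 185 W m⁻².
Energy balance: absorbed = emitted ⇒ πR²·S(1−A) = 4πR²·σT_eq⁴, so T_eq⁴ = S(1−A)/(4σ).
T_eq = [185 × 0.54 / (4 × 5.67×10⁻⁸)]^(1/4) = (4.40×10⁸)^(1/4) = 145 K.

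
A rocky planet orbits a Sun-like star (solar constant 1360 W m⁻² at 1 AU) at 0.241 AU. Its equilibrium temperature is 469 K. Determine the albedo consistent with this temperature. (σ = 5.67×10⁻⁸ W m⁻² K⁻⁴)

Flux at 0.241 AU: S = 1360/0.241² = 2.34×10⁴ W m⁻².
From T_eq⁴ = S(1−A)/(4σ): 1−A = 4σT_eq⁴/S.
1−A = 4 × 5.67×10⁻⁸ × (469)⁴ / 2.34×10⁴ = 0.469.

A ≈ 0.53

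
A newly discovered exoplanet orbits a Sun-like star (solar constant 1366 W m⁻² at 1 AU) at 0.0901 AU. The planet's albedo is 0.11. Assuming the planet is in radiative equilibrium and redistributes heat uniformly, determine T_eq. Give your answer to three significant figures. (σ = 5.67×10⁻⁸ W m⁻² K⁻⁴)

T_eq ≈ 901 K

Flux at 0.0901 AU: S = 1366/0.0901² = 1.68×10⁵ W m⁻².
Energy balance: absorbed = emitted ⇒ πR²·S(1−A) = 4πR²·σT_eq⁴, so T_eq⁴ = S(1−A)/(4σ).
T_eq = [1.68×10⁵ × 0.89 / (4 × 5.67×10⁻⁸)]^(1/4) = (6.60×10¹¹)^(1/4) = 901 K.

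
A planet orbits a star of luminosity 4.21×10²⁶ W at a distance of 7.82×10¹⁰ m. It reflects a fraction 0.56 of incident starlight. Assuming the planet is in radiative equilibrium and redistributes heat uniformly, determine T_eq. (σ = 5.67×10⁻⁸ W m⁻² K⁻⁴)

Flux: S = L/(4πd²) = 4.21×10²⁶/(4π×(7.82×10¹⁰)²) = 5480 W m⁻².
Energy balance: absorbed = emitted ⇒ πR²·S(1−A) = 4πR²·σT_eq⁴, so T_eq⁴ = S(1−A)/(4σ).
T_eq = [5480 × 0.44 / (4 × 5.67×10⁻⁸)]^(1/4) = (1.06×10¹⁰)^(1/4) = 321 K.

T_eq ≈ 321 K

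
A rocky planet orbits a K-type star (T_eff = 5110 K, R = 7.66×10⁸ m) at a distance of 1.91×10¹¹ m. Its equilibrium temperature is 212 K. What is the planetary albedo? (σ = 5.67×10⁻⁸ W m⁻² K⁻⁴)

L = 4πR_⋆²σT_⋆⁴ = 4π(7.66×10⁸)² × 5.67×10⁻⁸ × (5110)⁴ = 2.85×10²⁶ W.
S = L/(4πd²) = 622 W m⁻².
From T_eq⁴ = S(1−A)/(4σ): 1−A = 4σT_eq⁴/S.
1−A = 4 × 5.67×10⁻⁸ × (212)⁴ / 622 = 0.737.

A ≈ 0.26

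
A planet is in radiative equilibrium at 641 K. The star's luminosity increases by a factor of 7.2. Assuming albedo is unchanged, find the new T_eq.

T_eq ≈ 1050 K

T_eq ∝ L^(1/4) · d^(−1/2).
T′ = 641 × 7.2^(1/4) = 1050 K.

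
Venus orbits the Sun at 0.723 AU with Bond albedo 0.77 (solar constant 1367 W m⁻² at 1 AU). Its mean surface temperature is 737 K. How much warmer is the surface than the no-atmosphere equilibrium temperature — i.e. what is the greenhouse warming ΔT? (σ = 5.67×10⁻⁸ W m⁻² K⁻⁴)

ΔT ≈ 510.1 K

S = 1367/0.723² = 2615 W m⁻².
T_eq = [S(1−A)/(4σ)]^(1/4) = [2615×0.23/(4×5.67×10⁻⁸)]^(1/4) = 226.9 K.
ΔT = T_surf − T_eq = 737 − 226.9.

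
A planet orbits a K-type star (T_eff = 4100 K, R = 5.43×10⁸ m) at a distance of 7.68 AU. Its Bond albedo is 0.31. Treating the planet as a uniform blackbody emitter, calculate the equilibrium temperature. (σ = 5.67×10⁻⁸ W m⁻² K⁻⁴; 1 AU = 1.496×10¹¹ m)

d = 7.68 AU = 1.15×10¹² m.
L = 4πR_⋆²σT_⋆⁴ = 4π(5.43×10⁸)² × 5.67×10⁻⁸ × (4100)⁴ = 5.94×10²⁵ W.
S = L/(4πd²) = 3.58 W m⁻².
Energy balance: absorbed = emitted ⇒ πR²·S(1−A) = 4πR²·σT_eq⁴, so T_eq⁴ = S(1−A)/(4σ).
T_eq = [3.58 × 0.69 / (4 × 5.67×10⁻⁸)]^(1/4) = (1.09×10⁷)^(1/4) = 57.4 K.

T_eq ≈ 57.4 K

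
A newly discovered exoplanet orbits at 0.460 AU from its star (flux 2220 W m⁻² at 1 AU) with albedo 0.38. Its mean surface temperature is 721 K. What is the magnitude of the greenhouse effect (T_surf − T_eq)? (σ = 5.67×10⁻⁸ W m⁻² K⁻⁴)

ΔT ≈ 309.5 K

S = 2220/0.460² = 1.049×10⁴ W m⁻².
T_eq = [S(1−A)/(4σ)]^(1/4) = [1.049×10⁴×0.62/(4×5.67×10⁻⁸)]^(1/4) = 411.5 K.
ΔT = T_surf − T_eq = 721 − 411.5.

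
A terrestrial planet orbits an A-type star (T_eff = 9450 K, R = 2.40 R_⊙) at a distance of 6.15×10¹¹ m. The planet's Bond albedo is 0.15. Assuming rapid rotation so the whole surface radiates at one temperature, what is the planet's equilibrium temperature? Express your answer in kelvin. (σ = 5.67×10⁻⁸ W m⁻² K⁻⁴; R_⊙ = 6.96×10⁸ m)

R_⋆ = 2.40 × 6.96×10⁸ = 1.67×10⁹ m.
L = 4πR_⋆²σT_⋆⁴ = 4π(1.67×10⁹)² × 5.67×10⁻⁸ × (9450)⁴ = 1.59×10²⁸ W.
S = L/(4πd²) = 3340 W m⁻².
Energy balance: absorbed = emitted ⇒ πR²·S(1−A) = 4πR²·σT_eq⁴, so T_eq⁴ = S(1−A)/(4σ).
T_eq = [3340 × 0.85 / (4 × 5.67×10⁻⁸)]^(1/4) = (1.25×10¹⁰)^(1/4) = 334 K.

T_eq ≈ 334 K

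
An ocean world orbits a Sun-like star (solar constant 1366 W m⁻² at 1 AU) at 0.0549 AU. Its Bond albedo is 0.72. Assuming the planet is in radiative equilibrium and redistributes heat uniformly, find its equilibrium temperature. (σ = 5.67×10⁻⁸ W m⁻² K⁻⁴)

Flux at 0.0549 AU: S = 1366/0.0549² = 4.53×10⁵ W m⁻².
Energy balance: absorbed = emitted ⇒ πR²·S(1−A) = 4πR²·σT_eq⁴, so T_eq⁴ = S(1−A)/(4σ).
T_eq = [4.53×10⁵ × 0.28 / (4 × 5.67×10⁻⁸)]^(1/4) = (5.60×10¹¹)^(1/4) = 865 K.

T_eq ≈ 865 K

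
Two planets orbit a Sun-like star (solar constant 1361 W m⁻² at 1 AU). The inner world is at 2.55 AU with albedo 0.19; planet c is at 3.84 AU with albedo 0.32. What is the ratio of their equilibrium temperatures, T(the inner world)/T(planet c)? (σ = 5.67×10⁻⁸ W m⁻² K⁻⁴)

T₁/T₂ ≈ 1.282

T_eq = [S₀(1−A)/(4σd²)]^(1/4), so T ∝ (1−A)^(1/4) / √d.
T₁ = [1361×0.81/(4×5.67×10⁻⁸×2.55²)]^(1/4) = 165.35 K.
T₂ = [1361×0.68/(4×5.67×10⁻⁸×3.84²)]^(1/4) = 128.98 K.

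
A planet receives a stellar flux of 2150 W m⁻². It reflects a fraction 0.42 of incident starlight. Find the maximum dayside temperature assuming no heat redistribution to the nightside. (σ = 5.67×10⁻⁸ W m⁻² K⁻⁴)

With no redistribution each surface element balances locally: S(1−A) = σT⁴.
T = [2150 × 0.58 / 5.67×10⁻⁸]^(1/4) = (2.20×10¹⁰)^(1/4) = 385 K.

T_ss ≈ 385 K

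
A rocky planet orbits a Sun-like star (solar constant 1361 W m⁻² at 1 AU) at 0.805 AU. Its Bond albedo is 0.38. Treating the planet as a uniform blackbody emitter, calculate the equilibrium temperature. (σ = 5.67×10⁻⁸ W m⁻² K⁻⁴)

T_eq ≈ 275 K

Flux at 0.805 AU: S = 1361/0.805² = 2100 W m⁻².
Energy balance: absorbed = emitted ⇒ πR²·S(1−A) = 4πR²·σT_eq⁴, so T_eq⁴ = S(1−A)/(4σ).
T_eq = [2100 × 0.62 / (4 × 5.67×10⁻⁸)]^(1/4) = (5.74×10⁹)^(1/4) = 275 K.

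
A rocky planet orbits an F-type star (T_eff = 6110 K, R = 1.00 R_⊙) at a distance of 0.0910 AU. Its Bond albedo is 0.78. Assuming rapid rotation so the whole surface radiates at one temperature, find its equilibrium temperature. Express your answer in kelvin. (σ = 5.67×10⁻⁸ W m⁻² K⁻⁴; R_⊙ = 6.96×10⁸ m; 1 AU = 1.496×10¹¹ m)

T_eq ≈ 669 K

R_⋆ = 1.00 × 6.96×10⁸ = 6.96×10⁸ m.
d = 0.0910 AU = 1.36×10¹⁰ m.
L = 4πR_⋆²σT_⋆⁴ = 4π(6.96×10⁸)² × 5.67×10⁻⁸ × (6110)⁴ = 4.81×10²⁶ W.
S = L/(4πd²) = 2.07×10⁵ W m⁻².
Energy balance: absorbed = emitted ⇒ πR²·S(1−A) = 4πR²·σT_eq⁴, so T_eq⁴ = S(1−A)/(4σ).
T_eq = [2.07×10⁵ × 0.22 / (4 × 5.67×10⁻⁸)]^(1/4) = (2.00×10¹¹)^(1/4) = 669 K.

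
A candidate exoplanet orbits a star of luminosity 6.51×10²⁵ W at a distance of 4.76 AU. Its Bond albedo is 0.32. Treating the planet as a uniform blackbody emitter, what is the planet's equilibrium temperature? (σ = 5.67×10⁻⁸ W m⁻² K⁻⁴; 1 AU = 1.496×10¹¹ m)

d = 4.76 AU = 7.12×10¹¹ m.
Flux: S = L/(4πd²) = 6.51×10²⁵/(4π×(7.12×10¹¹)²) = 10.2 W m⁻².
Energy balance: absorbed = emitted ⇒ πR²·S(1−A) = 4πR²·σT_eq⁴, so T_eq⁴ = S(1−A)/(4σ).
T_eq = [10.2 × 0.68 / (4 × 5.67×10⁻⁸)]^(1/4) = (3.06×10⁷)^(1/4) = 74.4 K.

T_eq ≈ 74.4 K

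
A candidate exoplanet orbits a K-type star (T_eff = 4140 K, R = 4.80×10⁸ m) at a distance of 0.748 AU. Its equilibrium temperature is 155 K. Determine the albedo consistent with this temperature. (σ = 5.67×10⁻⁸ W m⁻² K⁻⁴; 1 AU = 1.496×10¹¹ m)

d = 0.748 AU = 1.12×10¹¹ m.
L = 4πR_⋆²σT_⋆⁴ = 4π(4.80×10⁸)² × 5.67×10⁻⁸ × (4140)⁴ = 4.82×10²⁵ W.
S = L/(4πd²) = 306 W m⁻².
From T_eq⁴ = S(1−A)/(4σ): 1−A = 4σT_eq⁴/S.
1−A = 4 × 5.67×10⁻⁸ × (155)⁴ / 306 = 0.427.

A ≈ 0.57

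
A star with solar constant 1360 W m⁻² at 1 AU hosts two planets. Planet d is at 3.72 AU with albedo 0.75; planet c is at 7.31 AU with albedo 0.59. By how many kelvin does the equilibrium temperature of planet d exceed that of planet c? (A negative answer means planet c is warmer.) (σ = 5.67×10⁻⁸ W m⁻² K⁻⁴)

ΔT ≈ 19.7 K

T_eq = [S₀(1−A)/(4σd²)]^(1/4), so T ∝ (1−A)^(1/4) / √d.
T₁ = [1360×0.25/(4×5.67×10⁻⁸×3.72²)]^(1/4) = 102.02 K.
T₂ = [1360×0.41/(4×5.67×10⁻⁸×7.31²)]^(1/4) = 82.36 K.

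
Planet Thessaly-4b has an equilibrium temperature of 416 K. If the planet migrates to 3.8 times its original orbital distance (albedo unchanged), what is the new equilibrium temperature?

T_eq ≈ 213 K

T_eq ∝ L^(1/4) · d^(−1/2).
T′ = 416 / 3.8^(1/2) = 213 K.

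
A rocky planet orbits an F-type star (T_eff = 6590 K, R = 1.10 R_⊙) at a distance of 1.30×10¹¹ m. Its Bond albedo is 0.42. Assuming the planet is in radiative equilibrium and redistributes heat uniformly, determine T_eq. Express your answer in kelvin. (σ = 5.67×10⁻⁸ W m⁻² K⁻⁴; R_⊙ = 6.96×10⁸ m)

R_⋆ = 1.10 × 6.96×10⁸ = 7.66×10⁸ m.
L = 4πR_⋆²σT_⋆⁴ = 4π(7.66×10⁸)² × 5.67×10⁻⁸ × (6590)⁴ = 7.88×10²⁶ W.
S = L/(4πd²) = 3710 W m⁻².
Energy balance: absorbed = emitted ⇒ πR²·S(1−A) = 4πR²·σT_eq⁴, so T_eq⁴ = S(1−A)/(4σ).
T_eq = [3710 × 0.58 / (4 × 5.67×10⁻⁸)]^(1/4) = (9.48×10⁹)^(1/4) = 312 K.

T_eq ≈ 312 K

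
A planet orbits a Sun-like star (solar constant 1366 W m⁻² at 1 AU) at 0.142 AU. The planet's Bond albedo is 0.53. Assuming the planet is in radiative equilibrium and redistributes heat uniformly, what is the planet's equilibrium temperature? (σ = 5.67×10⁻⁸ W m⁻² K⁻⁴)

Flux at 0.142 AU: S = 1366/0.142² = 6.77×10⁴ W m⁻².
Energy balance: absorbed = emitted ⇒ πR²·S(1−A) = 4πR²·σT_eq⁴, so T_eq⁴ = S(1−A)/(4σ).
T_eq = [6.77×10⁴ × 0.47 / (4 × 5.67×10⁻⁸)]^(1/4) = (1.40×10¹¹)^(1/4) = 612 K.

T_eq ≈ 612 K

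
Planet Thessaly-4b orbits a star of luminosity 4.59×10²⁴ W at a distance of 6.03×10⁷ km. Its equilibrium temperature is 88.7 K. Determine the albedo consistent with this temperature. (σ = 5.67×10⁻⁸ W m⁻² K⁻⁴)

A ≈ 0.86

d = 6.03×10⁷ km = 6.03×10¹⁰ m.
Flux: S = L/(4πd²) = 4.59×10²⁴/(4π×(6.03×10¹⁰)²) = 100 W m⁻².
From T_eq⁴ = S(1−A)/(4σ): 1−A = 4σT_eq⁴/S.
1−A = 4 × 5.67×10⁻⁸ × (88.7)⁴ / 100 = 0.140.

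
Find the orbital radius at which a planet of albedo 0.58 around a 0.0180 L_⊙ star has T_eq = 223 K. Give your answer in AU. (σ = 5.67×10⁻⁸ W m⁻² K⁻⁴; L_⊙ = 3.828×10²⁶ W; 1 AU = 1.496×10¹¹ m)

L = 0.0180 × 3.828×10²⁶ = 6.89×10²⁴ W.
From T_eq⁴ = L(1−A)/(16πσd²): d = √[L(1−A)/(16πσT_eq⁴)].
d = √[6.89×10²⁴ × 0.42 / (16π × 5.67×10⁻⁸ × (223)⁴)] = 2.03×10¹⁰ m = 0.135 AU.

d ≈ 0.135 AU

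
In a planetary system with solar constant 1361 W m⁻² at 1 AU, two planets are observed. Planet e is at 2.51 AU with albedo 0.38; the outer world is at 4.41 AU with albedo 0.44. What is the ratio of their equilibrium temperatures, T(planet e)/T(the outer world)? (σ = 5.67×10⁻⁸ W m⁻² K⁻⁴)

T_eq = [S₀(1−A)/(4σd²)]^(1/4), so T ∝ (1−A)^(1/4) / √d.
T₁ = [1361×0.62/(4×5.67×10⁻⁸×2.51²)]^(1/4) = 155.89 K.
T₂ = [1361×0.56/(4×5.67×10⁻⁸×4.41²)]^(1/4) = 114.65 K.

T₁/T₂ ≈ 1.360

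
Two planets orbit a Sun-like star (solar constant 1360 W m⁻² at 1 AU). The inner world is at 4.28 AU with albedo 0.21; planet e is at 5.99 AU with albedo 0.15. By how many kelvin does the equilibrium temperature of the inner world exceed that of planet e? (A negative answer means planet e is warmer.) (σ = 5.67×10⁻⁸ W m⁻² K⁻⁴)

T_eq = [S₀(1−A)/(4σd²)]^(1/4), so T ∝ (1−A)^(1/4) / √d.
T₁ = [1360×0.79/(4×5.67×10⁻⁸×4.28²)]^(1/4) = 126.81 K.
T₂ = [1360×0.85/(4×5.67×10⁻⁸×5.99²)]^(1/4) = 109.17 K.

ΔT ≈ 17.6 K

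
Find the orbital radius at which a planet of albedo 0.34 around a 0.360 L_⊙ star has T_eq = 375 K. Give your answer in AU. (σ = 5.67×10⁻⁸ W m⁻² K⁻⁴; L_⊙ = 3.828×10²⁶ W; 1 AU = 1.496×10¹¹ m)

L = 0.360 × 3.828×10²⁶ = 1.38×10²⁶ W.
From T_eq⁴ = L(1−A)/(16πσd²): d = √[L(1−A)/(16πσT_eq⁴)].
d = √[1.38×10²⁶ × 0.66 / (16π × 5.67×10⁻⁸ × (375)⁴)] = 4.02×10¹⁰ m = 0.269 AU.

d ≈ 0.269 AU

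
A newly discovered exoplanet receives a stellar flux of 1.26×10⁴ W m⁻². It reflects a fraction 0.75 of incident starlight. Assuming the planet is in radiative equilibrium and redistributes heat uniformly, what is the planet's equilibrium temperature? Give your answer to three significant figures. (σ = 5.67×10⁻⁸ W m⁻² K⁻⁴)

T_eq ≈ 343 K

Energy balance: absorbed = emitted ⇒ πR²·S(1−A) = 4πR²·σT_eq⁴, so T_eq⁴ = S(1−A)/(4σ).
T_eq = [1.26×10⁴ × 0.25 / (4 × 5.67×10⁻⁸)]^(1/4) = (1.39×10¹⁰)^(1/4) = 343 K.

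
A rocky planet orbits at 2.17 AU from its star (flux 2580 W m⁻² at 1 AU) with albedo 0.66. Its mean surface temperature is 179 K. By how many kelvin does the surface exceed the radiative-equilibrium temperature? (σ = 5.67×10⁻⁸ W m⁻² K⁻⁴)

ΔT ≈ 9.7 K

S = 2580/2.17² = 547.9 W m⁻².
T_eq = [S(1−A)/(4σ)]^(1/4) = [547.9×0.34/(4×5.67×10⁻⁸)]^(1/4) = 169.3 K.
ΔT = T_surf − T_eq = 179 − 169.3.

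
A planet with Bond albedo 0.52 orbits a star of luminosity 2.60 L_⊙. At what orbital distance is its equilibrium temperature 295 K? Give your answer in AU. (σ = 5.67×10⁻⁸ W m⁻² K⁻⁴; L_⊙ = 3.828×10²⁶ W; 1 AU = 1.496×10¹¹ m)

L = 2.60 × 3.828×10²⁶ = 9.95×10²⁶ W.
From T_eq⁴ = L(1−A)/(16πσd²): d = √[L(1−A)/(16πσT_eq⁴)].
d = √[9.95×10²⁶ × 0.48 / (16π × 5.67×10⁻⁸ × (295)⁴)] = 1.49×10¹¹ m = 0.994 AU.

d ≈ 0.994 AU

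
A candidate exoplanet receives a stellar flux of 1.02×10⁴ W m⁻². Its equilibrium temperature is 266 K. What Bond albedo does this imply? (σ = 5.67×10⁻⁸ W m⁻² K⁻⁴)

A ≈ 0.89

From T_eq⁴ = S(1−A)/(4σ): 1−A = 4σT_eq⁴/S.
1−A = 4 × 5.67×10⁻⁸ × (266)⁴ / 1.02×10⁴ = 0.111.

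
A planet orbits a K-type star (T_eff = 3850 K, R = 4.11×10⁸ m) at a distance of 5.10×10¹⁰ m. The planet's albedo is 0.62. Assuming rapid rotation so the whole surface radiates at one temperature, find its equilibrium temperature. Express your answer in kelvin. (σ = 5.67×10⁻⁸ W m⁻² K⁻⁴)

L = 4πR_⋆²σT_⋆⁴ = 4π(4.11×10⁸)² × 5.67×10⁻⁸ × (3850)⁴ = 2.64×10²⁵ W.
S = L/(4πd²) = 809 W m⁻².
Energy balance: absorbed = emitted ⇒ πR²·S(1−A) = 4πR²·σT_eq⁴, so T_eq⁴ = S(1−A)/(4σ).
T_eq = [809 × 0.38 / (4 × 5.67×10⁻⁸)]^(1/4) = (1.36×10⁹)^(1/4) = 192 K.

T_eq ≈ 192 K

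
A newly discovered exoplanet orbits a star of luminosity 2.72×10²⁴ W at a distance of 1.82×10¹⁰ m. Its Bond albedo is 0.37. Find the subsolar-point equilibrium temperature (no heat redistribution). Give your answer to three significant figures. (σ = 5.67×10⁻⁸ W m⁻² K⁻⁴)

Flux: S = L/(4πd²) = 2.72×10²⁴/(4π×(1.82×10¹⁰)²) = 653 W m⁻².
At the subsolar point the surface absorbs S(1−A) and emits σT⁴ per unit area — no factor of 4, since only the local patch is in balance.
T = [653 × 0.63 / 5.67×10⁻⁸]^(1/4) = (7.26×10⁹)^(1/4) = 292 K.

T_ss ≈ 292 K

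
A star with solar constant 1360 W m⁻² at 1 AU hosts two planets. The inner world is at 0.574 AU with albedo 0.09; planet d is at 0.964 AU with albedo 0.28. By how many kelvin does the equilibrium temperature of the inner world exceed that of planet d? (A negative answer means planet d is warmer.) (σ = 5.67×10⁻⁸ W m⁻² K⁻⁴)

T_eq = [S₀(1−A)/(4σd²)]^(1/4), so T ∝ (1−A)^(1/4) / √d.
T₁ = [1360×0.91/(4×5.67×10⁻⁸×0.574²)]^(1/4) = 358.74 K.
T₂ = [1360×0.72/(4×5.67×10⁻⁸×0.964²)]^(1/4) = 261.08 K.

ΔT ≈ 97.7 K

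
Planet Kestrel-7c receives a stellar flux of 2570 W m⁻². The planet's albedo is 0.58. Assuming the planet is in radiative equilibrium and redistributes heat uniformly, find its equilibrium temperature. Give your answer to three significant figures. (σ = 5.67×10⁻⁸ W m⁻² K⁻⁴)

Energy balance: absorbed = emitted ⇒ πR²·S(1−A) = 4πR²·σT_eq⁴, so T_eq⁴ = S(1−A)/(4σ).
T_eq = [2570 × 0.42 / (4 × 5.67×10⁻⁸)]^(1/4) = (4.76×10⁹)^(1/4) = 263 K.

T_eq ≈ 263 K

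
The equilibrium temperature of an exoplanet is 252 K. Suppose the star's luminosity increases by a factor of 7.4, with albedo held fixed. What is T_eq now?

T_eq ≈ 416 K

T_eq ∝ L^(1/4) · d^(−1/2).
T′ = 252 × 7.4^(1/4) = 416 K.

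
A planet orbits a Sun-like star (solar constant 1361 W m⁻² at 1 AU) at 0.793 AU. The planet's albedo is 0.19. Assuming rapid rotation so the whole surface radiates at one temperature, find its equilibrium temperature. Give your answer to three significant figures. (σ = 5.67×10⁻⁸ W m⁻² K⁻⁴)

Flux at 0.793 AU: S = 1361/0.793² = 2160 W m⁻².
Energy balance: absorbed = emitted ⇒ πR²·S(1−A) = 4πR²·σT_eq⁴, so T_eq⁴ = S(1−A)/(4σ).
T_eq = [2160 × 0.81 / (4 × 5.67×10⁻⁸)]^(1/4) = (7.73×10⁹)^(1/4) = 297 K.

T_eq ≈ 297 K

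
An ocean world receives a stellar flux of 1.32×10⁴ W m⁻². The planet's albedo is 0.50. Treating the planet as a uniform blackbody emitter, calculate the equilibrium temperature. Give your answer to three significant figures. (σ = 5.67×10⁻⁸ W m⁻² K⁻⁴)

Energy balance: absorbed = emitted ⇒ πR²·S(1−A) = 4πR²·σT_eq⁴, so T_eq⁴ = S(1−A)/(4σ).
T_eq = [1.32×10⁴ × 0.50 / (4 × 5.67×10⁻⁸)]^(1/4) = (2.91×10¹⁰)^(1/4) = 413 K.

T_eq ≈ 413 K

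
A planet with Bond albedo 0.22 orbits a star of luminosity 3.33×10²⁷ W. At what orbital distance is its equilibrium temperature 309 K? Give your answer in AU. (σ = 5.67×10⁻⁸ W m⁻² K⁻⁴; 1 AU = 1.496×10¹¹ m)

d ≈ 2.11 AU

From T_eq⁴ = L(1−A)/(16πσd²): d = √[L(1−A)/(16πσT_eq⁴)].
d = √[3.33×10²⁷ × 0.78 / (16π × 5.67×10⁻⁸ × (309)⁴)] = 3.16×10¹¹ m = 2.11 AU.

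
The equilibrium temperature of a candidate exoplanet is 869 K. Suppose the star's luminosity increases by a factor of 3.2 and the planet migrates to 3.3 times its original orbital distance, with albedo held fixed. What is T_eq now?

T_eq ≈ 640 K

T_eq ∝ L^(1/4) · d^(−1/2).
T′ = 869 × 3.2^(1/4) / 3.3^(1/2) = 640 K.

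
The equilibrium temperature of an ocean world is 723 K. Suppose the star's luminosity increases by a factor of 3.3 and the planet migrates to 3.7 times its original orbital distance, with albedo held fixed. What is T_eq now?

T_eq ∝ L^(1/4) · d^(−1/2).
T′ = 723 × 3.3^(1/4) / 3.7^(1/2) = 507 K.

T_eq ≈ 507 K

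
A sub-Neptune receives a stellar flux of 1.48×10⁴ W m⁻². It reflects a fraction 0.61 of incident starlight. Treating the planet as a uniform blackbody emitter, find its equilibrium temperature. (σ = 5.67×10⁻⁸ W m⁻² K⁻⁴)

Energy balance: absorbed = emitted ⇒ πR²·S(1−A) = 4πR²·σT_eq⁴, so T_eq⁴ = S(1−A)/(4σ).
T_eq = [1.48×10⁴ × 0.39 / (4 × 5.67×10⁻⁸)]^(1/4) = (2.54×10¹⁰)^(1/4) = 399 K.

T_eq ≈ 399 K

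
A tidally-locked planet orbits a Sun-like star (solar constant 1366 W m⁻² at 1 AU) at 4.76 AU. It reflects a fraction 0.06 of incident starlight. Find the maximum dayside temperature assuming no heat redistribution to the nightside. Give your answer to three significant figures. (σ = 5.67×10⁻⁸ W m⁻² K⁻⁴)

T_ss ≈ 178 K

Flux at 4.76 AU: S = 1366/4.76² = 60.3 W m⁻².
With no redistribution each surface element balances locally: S(1−A) = σT⁴.
T = [60.3 × 0.94 / 5.67×10⁻⁸]^(1/4) = (9.99×10⁸)^(1/4) = 178 K.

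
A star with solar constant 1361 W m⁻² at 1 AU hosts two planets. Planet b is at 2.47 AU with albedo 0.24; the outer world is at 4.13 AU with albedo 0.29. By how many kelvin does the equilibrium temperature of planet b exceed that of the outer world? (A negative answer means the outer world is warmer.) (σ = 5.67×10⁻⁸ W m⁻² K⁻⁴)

T_eq = [S₀(1−A)/(4σd²)]^(1/4), so T ∝ (1−A)^(1/4) / √d.
T₁ = [1361×0.76/(4×5.67×10⁻⁸×2.47²)]^(1/4) = 165.35 K.
T₂ = [1361×0.71/(4×5.67×10⁻⁸×4.13²)]^(1/4) = 125.72 K.

ΔT ≈ 39.6 K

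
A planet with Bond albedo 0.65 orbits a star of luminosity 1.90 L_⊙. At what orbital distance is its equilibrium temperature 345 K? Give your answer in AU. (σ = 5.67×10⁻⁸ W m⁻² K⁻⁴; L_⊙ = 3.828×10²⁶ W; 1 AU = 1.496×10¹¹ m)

d ≈ 0.531 AU

L = 1.90 × 3.828×10²⁶ = 7.27×10²⁶ W.
From T_eq⁴ = L(1−A)/(16πσd²): d = √[L(1−A)/(16πσT_eq⁴)].
d = √[7.27×10²⁶ × 0.35 / (16π × 5.67×10⁻⁸ × (345)⁴)] = 7.94×10¹⁰ m = 0.531 AU.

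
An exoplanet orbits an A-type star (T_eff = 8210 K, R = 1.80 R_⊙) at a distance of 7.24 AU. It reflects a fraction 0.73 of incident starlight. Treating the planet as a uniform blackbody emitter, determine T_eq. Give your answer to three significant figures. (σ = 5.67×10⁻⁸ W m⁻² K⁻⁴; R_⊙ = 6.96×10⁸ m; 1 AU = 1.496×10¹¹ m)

R_⋆ = 1.80 × 6.96×10⁸ = 1.25×10⁹ m.
d = 7.24 AU = 1.08×10¹² m.
L = 4πR_⋆²σT_⋆⁴ = 4π(1.25×10⁹)² × 5.67×10⁻⁸ × (8210)⁴ = 5.08×10²⁷ W.
S = L/(4πd²) = 345 W m⁻².
Energy balance: absorbed = emitted ⇒ πR²·S(1−A) = 4πR²·σT_eq⁴, so T_eq⁴ = S(1−A)/(4σ).
T_eq = [345 × 0.27 / (4 × 5.67×10⁻⁸)]^(1/4) = (4.10×10⁸)^(1/4) = 142 K.

T_eq ≈ 142 K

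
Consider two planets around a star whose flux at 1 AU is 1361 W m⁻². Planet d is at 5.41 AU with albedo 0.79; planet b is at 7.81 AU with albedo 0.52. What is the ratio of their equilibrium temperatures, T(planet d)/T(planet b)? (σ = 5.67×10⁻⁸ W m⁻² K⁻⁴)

T₁/T₂ ≈ 0.977

T_eq = [S₀(1−A)/(4σd²)]^(1/4), so T ∝ (1−A)^(1/4) / √d.
T₁ = [1361×0.21/(4×5.67×10⁻⁸×5.41²)]^(1/4) = 81.00 K.
T₂ = [1361×0.48/(4×5.67×10⁻⁸×7.81²)]^(1/4) = 82.90 K.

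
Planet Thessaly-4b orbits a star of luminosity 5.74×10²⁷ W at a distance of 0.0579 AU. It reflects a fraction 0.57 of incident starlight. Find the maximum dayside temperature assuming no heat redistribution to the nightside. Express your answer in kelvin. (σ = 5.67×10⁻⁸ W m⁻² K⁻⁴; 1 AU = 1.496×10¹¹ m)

T_ss ≈ 2610 K

d = 0.0579 AU = 8.66×10⁹ m.
Flux: S = L/(4πd²) = 5.74×10²⁷/(4π×(8.66×10⁹)²) = 6.09×10⁶ W m⁻².
With no redistribution each surface element balances locally: S(1−A) = σT⁴.
T = [6.09×10⁶ × 0.43 / 5.67×10⁻⁸]^(1/4) = (4.62×10¹³)^(1/4) = 2610 K.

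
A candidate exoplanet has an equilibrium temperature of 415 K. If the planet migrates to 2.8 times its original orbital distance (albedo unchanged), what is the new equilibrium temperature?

T_eq ≈ 248 K

T_eq ∝ L^(1/4) · d^(−1/2).
T′ = 415 / 2.8^(1/2) = 248 K.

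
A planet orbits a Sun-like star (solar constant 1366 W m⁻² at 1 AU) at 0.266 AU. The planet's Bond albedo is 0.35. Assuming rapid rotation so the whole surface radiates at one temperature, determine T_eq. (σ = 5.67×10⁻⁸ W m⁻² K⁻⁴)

Flux at 0.266 AU: S = 1366/0.266² = 1.93×10⁴ W m⁻².
Energy balance: absorbed = emitted ⇒ πR²·S(1−A) = 4πR²·σT_eq⁴, so T_eq⁴ = S(1−A)/(4σ).
T_eq = [1.93×10⁴ × 0.65 / (4 × 5.67×10⁻⁸)]^(1/4) = (5.53×10¹⁰)^(1/4) = 485 K.

T_eq ≈ 485 K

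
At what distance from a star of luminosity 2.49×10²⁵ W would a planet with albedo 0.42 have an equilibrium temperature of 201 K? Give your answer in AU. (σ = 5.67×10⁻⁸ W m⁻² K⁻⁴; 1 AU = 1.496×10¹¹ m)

From T_eq⁴ = L(1−A)/(16πσd²): d = √[L(1−A)/(16πσT_eq⁴)].
d = √[2.49×10²⁵ × 0.58 / (16π × 5.67×10⁻⁸ × (201)⁴)] = 5.57×10¹⁰ m = 0.372 AU.

d ≈ 0.372 AU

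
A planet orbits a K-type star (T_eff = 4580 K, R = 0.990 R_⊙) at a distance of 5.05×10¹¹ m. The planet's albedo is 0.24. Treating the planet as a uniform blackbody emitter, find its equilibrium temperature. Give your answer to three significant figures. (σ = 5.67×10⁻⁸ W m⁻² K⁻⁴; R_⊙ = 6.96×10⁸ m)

T_eq ≈ 112 K

R_⋆ = 0.990 × 6.96×10⁸ = 6.89×10⁸ m.
L = 4πR_⋆²σT_⋆⁴ = 4π(6.89×10⁸)² × 5.67×10⁻⁸ × (4580)⁴ = 1.49×10²⁶ W.
S = L/(4πd²) = 46.4 W m⁻².
Energy balance: absorbed = emitted ⇒ πR²·S(1−A) = 4πR²·σT_eq⁴, so T_eq⁴ = S(1−A)/(4σ).
T_eq = [46.4 × 0.76 / (4 × 5.67×10⁻⁸)]^(1/4) = (1.56×10⁸)^(1/4) = 112 K.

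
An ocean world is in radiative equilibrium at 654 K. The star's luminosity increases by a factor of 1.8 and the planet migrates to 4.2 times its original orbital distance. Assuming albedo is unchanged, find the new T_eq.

T_eq ≈ 370 K

T_eq ∝ L^(1/4) · d^(−1/2).
T′ = 654 × 1.8^(1/4) / 4.2^(1/2) = 370 K.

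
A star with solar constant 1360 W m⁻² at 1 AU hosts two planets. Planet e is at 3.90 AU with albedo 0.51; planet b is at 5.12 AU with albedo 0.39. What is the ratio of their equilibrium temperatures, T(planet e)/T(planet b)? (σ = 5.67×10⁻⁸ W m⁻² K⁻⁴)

T₁/T₂ ≈ 1.085

T_eq = [S₀(1−A)/(4σd²)]^(1/4), so T ∝ (1−A)^(1/4) / √d.
T₁ = [1360×0.49/(4×5.67×10⁻⁸×3.90²)]^(1/4) = 117.89 K.
T₂ = [1360×0.61/(4×5.67×10⁻⁸×5.12²)]^(1/4) = 108.69 K.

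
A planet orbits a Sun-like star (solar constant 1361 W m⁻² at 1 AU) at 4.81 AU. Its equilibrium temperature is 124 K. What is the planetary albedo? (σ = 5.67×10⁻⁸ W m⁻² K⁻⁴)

Flux at 4.81 AU: S = 1361/4.81² = 58.8 W m⁻².
From T_eq⁴ = S(1−A)/(4σ): 1−A = 4σT_eq⁴/S.
1−A = 4 × 5.67×10⁻⁸ × (124)⁴ / 58.8 = 0.912.

A ≈ 0.09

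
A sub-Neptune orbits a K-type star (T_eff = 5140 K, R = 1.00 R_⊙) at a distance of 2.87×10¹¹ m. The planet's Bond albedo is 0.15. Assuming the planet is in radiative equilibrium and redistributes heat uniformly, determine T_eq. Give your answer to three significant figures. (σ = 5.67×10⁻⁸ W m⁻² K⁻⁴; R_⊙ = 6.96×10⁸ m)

R_⋆ = 1.00 × 6.96×10⁸ = 6.96×10⁸ m.
L = 4πR_⋆²σT_⋆⁴ = 4π(6.96×10⁸)² × 5.67×10⁻⁸ × (5140)⁴ = 2.41×10²⁶ W.
S = L/(4πd²) = 233 W m⁻².
Energy balance: absorbed = emitted ⇒ πR²·S(1−A) = 4πR²·σT_eq⁴, so T_eq⁴ = S(1−A)/(4σ).
T_eq = [233 × 0.85 / (4 × 5.67×10⁻⁸)]^(1/4) = (8.72×10⁸)^(1/4) = 172 K.

T_eq ≈ 172 K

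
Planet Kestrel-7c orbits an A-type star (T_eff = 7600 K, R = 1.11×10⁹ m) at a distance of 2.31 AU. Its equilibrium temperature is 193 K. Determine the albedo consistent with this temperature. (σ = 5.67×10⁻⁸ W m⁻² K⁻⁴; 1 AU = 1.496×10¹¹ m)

A ≈ 0.84

d = 2.31 AU = 3.46×10¹¹ m.
L = 4πR_⋆²σT_⋆⁴ = 4π(1.11×10⁹)² × 5.67×10⁻⁸ × (7600)⁴ = 2.93×10²⁷ W.
S = L/(4πd²) = 1950 W m⁻².
From T_eq⁴ = S(1−A)/(4σ): 1−A = 4σT_eq⁴/S.
1−A = 4 × 5.67×10⁻⁸ × (193)⁴ / 1950 = 0.161.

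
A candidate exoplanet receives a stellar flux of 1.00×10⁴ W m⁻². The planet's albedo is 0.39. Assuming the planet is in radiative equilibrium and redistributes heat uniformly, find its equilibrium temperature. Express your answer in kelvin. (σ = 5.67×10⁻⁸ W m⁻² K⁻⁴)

Energy balance: absorbed = emitted ⇒ πR²·S(1−A) = 4πR²·σT_eq⁴, so T_eq⁴ = S(1−A)/(4σ).
T_eq = [1.00×10⁴ × 0.61 / (4 × 5.67×10⁻⁸)]^(1/4) = (2.69×10¹⁰)^(1/4) = 405 K.

T_eq ≈ 405 K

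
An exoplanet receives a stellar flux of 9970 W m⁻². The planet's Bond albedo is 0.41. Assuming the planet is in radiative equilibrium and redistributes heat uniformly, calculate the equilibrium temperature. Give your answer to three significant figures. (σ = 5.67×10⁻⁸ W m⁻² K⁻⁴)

T_eq ≈ 401 K

Energy balance: absorbed = emitted ⇒ πR²·S(1−A) = 4πR²·σT_eq⁴, so T_eq⁴ = S(1−A)/(4σ).
T_eq = [9970 × 0.59 / (4 × 5.67×10⁻⁸)]^(1/4) = (2.59×10¹⁰)^(1/4) = 401 K.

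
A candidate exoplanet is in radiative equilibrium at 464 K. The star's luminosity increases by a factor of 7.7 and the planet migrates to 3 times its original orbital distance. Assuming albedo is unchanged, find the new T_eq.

T_eq ∝ L^(1/4) · d^(−1/2).
T′ = 464 × 7.7^(1/4) / 3^(1/2) = 446 K.

T_eq ≈ 446 K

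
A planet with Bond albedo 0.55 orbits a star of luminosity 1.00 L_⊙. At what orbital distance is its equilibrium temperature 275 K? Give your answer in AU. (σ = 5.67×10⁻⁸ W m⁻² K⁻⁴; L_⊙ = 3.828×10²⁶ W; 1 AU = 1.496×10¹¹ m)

L = 1.00 × 3.828×10²⁶ = 3.83×10²⁶ W.
From T_eq⁴ = L(1−A)/(16πσd²): d = √[L(1−A)/(16πσT_eq⁴)].
d = √[3.83×10²⁶ × 0.45 / (16π × 5.67×10⁻⁸ × (275)⁴)] = 1.03×10¹¹ m = 0.687 AU.

d ≈ 0.687 AU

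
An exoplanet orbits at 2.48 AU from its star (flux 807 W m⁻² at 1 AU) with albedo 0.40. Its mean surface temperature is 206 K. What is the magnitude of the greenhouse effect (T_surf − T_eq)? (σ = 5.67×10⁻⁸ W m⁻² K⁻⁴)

ΔT ≈ 69.5 K

S = 807/2.48² = 131.2 W m⁻².
T_eq = [S(1−A)/(4σ)]^(1/4) = [131.2×0.60/(4×5.67×10⁻⁸)]^(1/4) = 136.5 K.
ΔT = T_surf − T_eq = 206 − 136.5.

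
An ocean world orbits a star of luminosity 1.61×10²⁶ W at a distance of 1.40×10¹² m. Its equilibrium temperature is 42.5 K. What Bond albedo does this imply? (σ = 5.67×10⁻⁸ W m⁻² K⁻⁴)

Flux: S = L/(4πd²) = 1.61×10²⁶/(4π×(1.40×10¹²)²) = 6.54 W m⁻².
From T_eq⁴ = S(1−A)/(4σ): 1−A = 4σT_eq⁴/S.
1−A = 4 × 5.67×10⁻⁸ × (42.5)⁴ / 6.54 = 0.113.

A ≈ 0.89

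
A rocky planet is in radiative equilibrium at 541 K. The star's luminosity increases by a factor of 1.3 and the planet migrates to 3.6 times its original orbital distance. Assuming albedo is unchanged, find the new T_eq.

T_eq ∝ L^(1/4) · d^(−1/2).
T′ = 541 × 1.3^(1/4) / 3.6^(1/2) = 304 K.

T_eq ≈ 304 K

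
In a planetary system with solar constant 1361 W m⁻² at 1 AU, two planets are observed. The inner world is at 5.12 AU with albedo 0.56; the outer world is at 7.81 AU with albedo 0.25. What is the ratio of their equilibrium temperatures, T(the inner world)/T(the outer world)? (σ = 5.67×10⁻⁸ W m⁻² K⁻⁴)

T₁/T₂ ≈ 1.081

T_eq = [S₀(1−A)/(4σd²)]^(1/4), so T ∝ (1−A)^(1/4) / √d.
T₁ = [1361×0.44/(4×5.67×10⁻⁸×5.12²)]^(1/4) = 100.18 K.
T₂ = [1361×0.75/(4×5.67×10⁻⁸×7.81²)]^(1/4) = 92.68 K.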